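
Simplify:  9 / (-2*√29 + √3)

(-18*√29 - 9*√3)/113

Multiply numerator and denominator by √3 + 2*√29.
Denominator becomes -113; numerator becomes 9*√3 + 18*√29.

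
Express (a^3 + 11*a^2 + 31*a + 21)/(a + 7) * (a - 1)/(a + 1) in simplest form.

a^2 + 2*a - 3

Factor: a^3 + 11*a^2 + 31*a + 21 = (a + 7)*(a + 3)*(a + 1)
Cancel the common factors (a + 1), (a + 7).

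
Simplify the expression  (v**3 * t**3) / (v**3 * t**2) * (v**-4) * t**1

t**2/v**4

Quotient: t**1
Multiply by (v**-4) * t**1: add exponents.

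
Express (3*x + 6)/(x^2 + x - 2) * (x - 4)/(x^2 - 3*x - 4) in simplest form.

Factor: 3*x + 6 = 3*(x + 2);  x^2 + x - 2 = (x + 2)*(x - 1);  x^2 - 3*x - 4 = (x + 1)*(x - 4)
Cancel the common factors (x + 2), (x - 4).

3/(x^2 - 1)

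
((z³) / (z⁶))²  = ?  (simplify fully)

z^(-6)

Inside the bracket: (z^-3)
Raise to the power 2: (z^-6)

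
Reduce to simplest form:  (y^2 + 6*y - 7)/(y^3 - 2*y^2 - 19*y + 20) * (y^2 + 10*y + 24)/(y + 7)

(y + 6)/(y - 5)

Factor: y^2 + 6*y - 7 = (y - 1)*(y + 7);  y^3 - 2*y^2 - 19*y + 20 = (y + 4)*(y - 1)*(y - 5);  y^2 + 10*y + 24 = (y + 6)*(y + 4)
Cancel the common factors (y + 4), (y + 7), (y - 1).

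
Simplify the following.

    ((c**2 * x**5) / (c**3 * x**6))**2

1/(c**2*x**2)

Inside the bracket: (c**-1) * (x**-1)
Raise to the power 2: (c**-2) * (x**-2)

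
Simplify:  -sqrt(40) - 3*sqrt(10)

-5*sqrt(10)

sqrt(40) = 2*sqrt(10); 3*sqrt(10) = 3*sqrt(10)
Combine: (-2 - 3)·sqrt(10) = -5*sqrt(10)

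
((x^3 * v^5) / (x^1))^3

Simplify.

v^15*x^6

Inside the bracket: x^2 * v^5
Raise to the power 3: x^6 * v^15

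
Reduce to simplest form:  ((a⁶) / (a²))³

a^12

Inside the bracket: a⁴
Raise to the power 3: a^12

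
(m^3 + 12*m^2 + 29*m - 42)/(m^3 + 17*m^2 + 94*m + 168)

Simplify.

Factor: m^3 + 12*m^2 + 29*m - 42 = (m - 1)*(m + 7)*(m + 6);  m^3 + 17*m^2 + 94*m + 168 = (m + 7)*(m + 4)*(m + 6)
Cancel the common factors (m + 7), (m + 6).

(m - 1)/(m + 4)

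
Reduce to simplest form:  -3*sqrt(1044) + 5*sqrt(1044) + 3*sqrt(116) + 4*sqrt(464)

3*sqrt(1044) = 18*sqrt(29); 5*sqrt(1044) = 30*sqrt(29); 3*sqrt(116) = 6*sqrt(29); 4*sqrt(464) = 16*sqrt(29)
Combine: (-18 + 30 + 6 + 16)·sqrt(29) = 34*sqrt(29)

34*sqrt(29)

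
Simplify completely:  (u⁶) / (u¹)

Quotient: u⁵

u⁵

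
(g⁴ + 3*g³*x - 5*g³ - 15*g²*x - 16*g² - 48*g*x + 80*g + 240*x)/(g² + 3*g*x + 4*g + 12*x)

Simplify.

Factor: g⁴ + 3*g³*x - 5*g³ - 15*g²*x - 16*g² - 48*g*x + 80*g + 240*x = (g + 3*x)·(g - 4)·(g - 5)·(g + 4);  g² + 3*g*x + 4*g + 12*x = (g + 3*x)·(g + 4)
Cancel the common factors (g + 4), (g + 3*x).

g² - 9*g + 20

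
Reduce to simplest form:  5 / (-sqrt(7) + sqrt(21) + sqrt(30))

(-110*sqrt(7) - 5*sqrt(30) + 40*sqrt(21) + 105*sqrt(10))/292

Group as (sqrt(21) + sqrt(30)) - sqrt(7); multiply by (sqrt(21) + sqrt(30)) + sqrt(7), then rationalise the remaining surd.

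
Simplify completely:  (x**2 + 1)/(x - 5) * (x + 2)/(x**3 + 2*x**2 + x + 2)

Factor: x**3 + 2*x**2 + x + 2 = (x**2 + 1)*(x + 2)
Cancel the common factors (x**2 + 1), (x + 2).

1/(x - 5)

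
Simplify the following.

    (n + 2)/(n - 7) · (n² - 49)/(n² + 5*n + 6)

(n + 7)/(n + 3)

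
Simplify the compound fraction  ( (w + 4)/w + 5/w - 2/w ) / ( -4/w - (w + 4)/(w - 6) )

(-w**2 - w + 42)/(w**2 + 8*w - 24)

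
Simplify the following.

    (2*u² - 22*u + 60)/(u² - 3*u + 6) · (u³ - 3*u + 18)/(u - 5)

Factor: 2*u² - 22*u + 60 = 2·(u - 5)·(u - 6);  u³ - 3*u + 18 = (u + 3)·(u² - 3*u + 6)
Cancel the common factors (u² - 3*u + 6), (u - 5).

2*u² - 6*u - 36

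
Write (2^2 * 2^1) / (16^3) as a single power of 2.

2^(-9)

2^2 = 2^2; 2^1 = 2^1; 16^3 = 2^12
Combine exponents: 2^(-9)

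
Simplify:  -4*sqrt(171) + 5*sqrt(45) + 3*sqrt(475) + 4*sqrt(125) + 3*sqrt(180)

3*sqrt(19) + 53*sqrt(5)

4*sqrt(171) = 12*sqrt(19); 5*sqrt(45) = 15*sqrt(5); 3*sqrt(475) = 15*sqrt(19); 4*sqrt(125) = 20*sqrt(5); 3*sqrt(180) = 18*sqrt(5)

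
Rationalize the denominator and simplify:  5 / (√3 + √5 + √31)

Group as (√3 + √5) + √31; multiply by (√3 + √5) - √31, then rationalise the remaining surd.

(-145*√5 - 165*√3 + 10*√465 + 115*√31)/469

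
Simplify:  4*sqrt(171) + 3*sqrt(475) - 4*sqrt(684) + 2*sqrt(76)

7*sqrt(19)

4*sqrt(171) = 12*sqrt(19); 3*sqrt(475) = 15*sqrt(19); 4*sqrt(684) = 24*sqrt(19); 2*sqrt(76) = 4*sqrt(19)
Combine: (12 + 15 - 24 + 4)·sqrt(19) = 7*sqrt(19)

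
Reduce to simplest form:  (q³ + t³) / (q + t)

q² - q*t + t²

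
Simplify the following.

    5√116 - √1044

4*√29

5√116 = 10*√29; √1044 = 6*√29
Combine: (10 - 6)·√29 = 4*√29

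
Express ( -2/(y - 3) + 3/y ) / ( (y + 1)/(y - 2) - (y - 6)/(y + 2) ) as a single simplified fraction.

Numerator: -2/(y - 3) + 3/y = (y - 9)/(y² - 3*y)
Denominator: (y + 1)/(y - 2) - (y - 6)/(y + 2) = (11*y - 10)/(y² - 4)
Divide: ((y - 9)/(y² - 3*y)) · ((y² - 4)/(11*y - 10)) = (y³ - 9*y² - 4*y + 36)/(11*y³ - 43*y² + 30*y)

(y³ - 9*y² - 4*y + 36)/(11*y³ - 43*y² + 30*y)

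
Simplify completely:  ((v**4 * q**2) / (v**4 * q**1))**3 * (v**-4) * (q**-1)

Inside the bracket: q**1
Raise to the power 3: q**3
Multiply by (v**-4) * (q**-1): add exponents.

q**2/v**4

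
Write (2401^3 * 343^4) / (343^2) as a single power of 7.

7^18

2401^3 = 7^12; 343^4 = 7^12; 343^2 = 7^6
Combine exponents: 7^18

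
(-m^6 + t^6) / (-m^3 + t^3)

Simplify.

m^3 + t^3

-m^6 + t^6 factors as (-m + t)*(m + t)*(m^2 - m*t + t^2)*(m^2 + m*t + t^2).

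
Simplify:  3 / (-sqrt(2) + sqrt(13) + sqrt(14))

Group as (sqrt(13) + sqrt(14)) - sqrt(2); multiply by (sqrt(13) + sqrt(14)) + sqrt(2), then rationalise the remaining surd.

(-75*sqrt(2) + 3*sqrt(14) + 9*sqrt(13) + 12*sqrt(91))/103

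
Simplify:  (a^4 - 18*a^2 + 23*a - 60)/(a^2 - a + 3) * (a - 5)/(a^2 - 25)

a - 4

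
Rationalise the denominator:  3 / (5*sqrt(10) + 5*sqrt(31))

(-sqrt(10) + sqrt(31))/35

Multiply numerator and denominator by -5*sqrt(10) + 5*sqrt(31).
Denominator becomes 525; numerator becomes -15*sqrt(10) + 15*sqrt(31).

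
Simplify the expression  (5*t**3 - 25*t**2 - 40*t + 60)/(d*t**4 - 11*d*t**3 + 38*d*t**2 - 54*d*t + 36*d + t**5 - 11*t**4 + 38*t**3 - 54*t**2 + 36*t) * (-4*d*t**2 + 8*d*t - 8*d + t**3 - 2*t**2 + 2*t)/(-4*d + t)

(5*t**2 + 5*t - 10)/(d*t - 3*d + t**2 - 3*t)

Factor: 5*t**3 - 25*t**2 - 40*t + 60 = 5*(t + 2)*(t - 6)*(t - 1);  d*t**4 - 11*d*t**3 + 38*d*t**2 - 54*d*t + 36*d + t**5 - 11*t**4 + 38*t**3 - 54*t**2 + 36*t = (t - 6)*(t - 3)*(d + t)*(t**2 - 2*t + 2);  -4*d*t**2 + 8*d*t - 8*d + t**3 - 2*t**2 + 2*t = (t**2 - 2*t + 2)*(-4*d + t)
Cancel the common factors (t**2 - 2*t + 2), (t - 6), (-4*d + t).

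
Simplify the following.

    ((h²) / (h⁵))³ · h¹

h^(-8)

Inside the bracket: (h^-3)
Raise to the power 3: (h^-9)
Multiply by h¹: add exponents.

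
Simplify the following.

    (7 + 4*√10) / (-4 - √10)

(-3*√10 + 4)/2

Multiply numerator and denominator by -4 + √10.
Denominator becomes 6; numerator becomes -9*√10 + 12.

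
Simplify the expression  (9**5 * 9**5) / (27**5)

3**5

9**5 = 3**10; 9**5 = 3**10; 27**5 = 3**15
Combine exponents: 3**5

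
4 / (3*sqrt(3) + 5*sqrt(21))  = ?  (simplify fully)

(-6*sqrt(3) + 10*sqrt(21))/249

Multiply numerator and denominator by -3*sqrt(3) + 5*sqrt(21).
Denominator becomes 498; numerator becomes -12*sqrt(3) + 20*sqrt(21).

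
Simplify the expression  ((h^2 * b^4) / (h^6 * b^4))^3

h^(-12)

Inside the bracket: (h^-4)
Raise to the power 3: (h^-12)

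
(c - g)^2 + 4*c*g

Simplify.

(c + g)^2

Expand the square and combine the 4*c*g term.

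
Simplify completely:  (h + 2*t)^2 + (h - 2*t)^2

2*h^2 + 8*t^2

Only the even-power cross terms survive.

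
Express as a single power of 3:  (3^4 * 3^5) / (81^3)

3^4 = 3^4; 3^5 = 3^5; 81^3 = 3^12
Combine exponents: 3^(-3)

3^(-3)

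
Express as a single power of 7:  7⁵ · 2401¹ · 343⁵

7^24

7⁵ = 7^5; 2401¹ = 7^4; 343⁵ = 7^15
Combine exponents: 7^24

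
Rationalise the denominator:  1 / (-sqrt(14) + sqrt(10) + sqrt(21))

(-17*sqrt(14) + 3*sqrt(21) + 25*sqrt(10) + 28*sqrt(15))/551

Group as (sqrt(10) + sqrt(21)) - sqrt(14); multiply by (sqrt(10) + sqrt(21)) + sqrt(14), then rationalise the remaining surd.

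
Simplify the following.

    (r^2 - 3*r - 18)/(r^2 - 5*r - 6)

Factor: r^2 - 3*r - 18 = (r + 3)*(r - 6);  r^2 - 5*r - 6 = (r - 6)*(r + 1)
Cancel the common factor (r - 6).

(r + 3)/(r + 1)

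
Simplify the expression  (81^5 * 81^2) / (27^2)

3^22

81^5 = 3^20; 81^2 = 3^8; 27^2 = 3^6
Combine exponents: 3^22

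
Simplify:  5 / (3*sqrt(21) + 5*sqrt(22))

Multiply numerator and denominator by -5*sqrt(22) + 3*sqrt(21).
Denominator becomes -361; numerator becomes -25*sqrt(22) + 15*sqrt(21).

(-15*sqrt(21) + 25*sqrt(22))/361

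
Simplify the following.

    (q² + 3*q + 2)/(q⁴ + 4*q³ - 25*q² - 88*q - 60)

Factor: q² + 3*q + 2 = (q + 1)·(q + 2);  q⁴ + 4*q³ - 25*q² - 88*q - 60 = (q + 1)·(q + 2)·(q - 5)·(q + 6)
Cancel the common factors (q + 2), (q + 1).

1/(q² + q - 30)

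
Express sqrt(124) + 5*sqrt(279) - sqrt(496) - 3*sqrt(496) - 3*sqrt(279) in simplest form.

-8*sqrt(31)

sqrt(124) = 2*sqrt(31); 5*sqrt(279) = 15*sqrt(31); sqrt(496) = 4*sqrt(31); 3*sqrt(496) = 12*sqrt(31); 3*sqrt(279) = 9*sqrt(31)
Combine: (2 + 15 - 4 - 12 - 9)·sqrt(31) = -8*sqrt(31)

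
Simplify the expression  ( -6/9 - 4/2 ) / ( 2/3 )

Numerator: -6/9 - 4/2 = -8/3
Denominator: 2/3 = 2/3
Divide: (-8/3) · (3/2) = -4

-4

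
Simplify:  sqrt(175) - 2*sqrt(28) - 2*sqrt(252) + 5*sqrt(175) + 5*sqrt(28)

24*sqrt(7)

sqrt(175) = 5*sqrt(7); 2*sqrt(28) = 4*sqrt(7); 2*sqrt(252) = 12*sqrt(7); 5*sqrt(175) = 25*sqrt(7); 5*sqrt(28) = 10*sqrt(7)
Combine: (5 - 4 - 12 + 25 + 10)·sqrt(7) = 24*sqrt(7)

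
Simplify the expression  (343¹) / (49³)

7^(-3)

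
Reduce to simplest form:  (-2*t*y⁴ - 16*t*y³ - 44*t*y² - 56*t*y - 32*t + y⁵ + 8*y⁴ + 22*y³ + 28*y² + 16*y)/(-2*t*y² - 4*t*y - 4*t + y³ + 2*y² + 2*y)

y² + 6*y + 8

Factor: -2*t*y⁴ - 16*t*y³ - 44*t*y² - 56*t*y - 32*t + y⁵ + 8*y⁴ + 22*y³ + 28*y² + 16*y = (y² + 2*y + 2)·(y + 4)·(-2*t + y)·(y + 2);  -2*t*y² - 4*t*y - 4*t + y³ + 2*y² + 2*y = (-2*t + y)·(y² + 2*y + 2)
Cancel the common factors (y² + 2*y + 2), (-2*t + y).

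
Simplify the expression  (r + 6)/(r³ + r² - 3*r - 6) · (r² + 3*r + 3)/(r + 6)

1/(r - 2)

Factor: r³ + r² - 3*r - 6 = (r² + 3*r + 3)·(r - 2)
Cancel the common factors (r² + 3*r + 3), (r + 6).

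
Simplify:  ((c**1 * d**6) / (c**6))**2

d**12/c**10

Inside the bracket: (c**-5) * d**6
Raise to the power 2: (c**-10) * d**12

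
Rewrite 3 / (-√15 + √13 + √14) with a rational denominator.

(-18*√15 + 21*√14 + 24*√13 + 3*√2730)/292

Group as (√13 + √14) - √15; multiply by (√13 + √14) + √15, then rationalise the remaining surd.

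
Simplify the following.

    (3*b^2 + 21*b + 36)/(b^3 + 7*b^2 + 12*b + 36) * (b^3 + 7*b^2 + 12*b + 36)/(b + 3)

3*b + 12

Factor: 3*b^2 + 21*b + 36 = 3*(b + 3)*(b + 4);  b^3 + 7*b^2 + 12*b + 36 = (b^2 + b + 6)*(b + 6);  b^3 + 7*b^2 + 12*b + 36 = (b + 6)*(b^2 + b + 6)
Cancel the common factors (b^2 + b + 6), (b + 3), (b + 6).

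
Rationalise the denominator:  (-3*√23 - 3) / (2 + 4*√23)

Multiply numerator and denominator by -4*√23 + 2.
Denominator becomes -364; numerator becomes 6*√23 + 270.

(-135 - 3*√23)/182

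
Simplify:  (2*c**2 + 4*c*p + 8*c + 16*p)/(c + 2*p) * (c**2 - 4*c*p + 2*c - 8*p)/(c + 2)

2*c**2 - 8*c*p + 8*c - 32*p

Factor: 2*c**2 + 4*c*p + 8*c + 16*p = 2*(c + 2*p)*(c + 4);  c**2 - 4*c*p + 2*c - 8*p = (c - 4*p)*(c + 2)
Cancel the common factors (c + 2), (c + 2*p).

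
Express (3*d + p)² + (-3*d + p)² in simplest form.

Binomially expand both and collect terms in p, (3*d).

18*d² + 2*p²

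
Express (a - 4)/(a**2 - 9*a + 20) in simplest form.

1/(a - 5)

Factor: a**2 - 9*a + 20 = (a - 5)*(a - 4)
Cancel the common factor (a - 4).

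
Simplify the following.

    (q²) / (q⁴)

q^(-2)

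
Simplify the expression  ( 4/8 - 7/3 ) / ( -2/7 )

Numerator: 4/8 - 7/3 = -11/6
Denominator: -2/7 = -2/7
Divide: (-11/6) · (-7/2) = 77/12

77/12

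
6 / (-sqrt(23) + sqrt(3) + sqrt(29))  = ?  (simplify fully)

(-18*sqrt(23) - 6*sqrt(29) + 98*sqrt(3) + 4*sqrt(2001))/89

Group as (sqrt(3) + sqrt(29)) - sqrt(23); multiply by (sqrt(3) + sqrt(29)) + sqrt(23), then rationalise the remaining surd.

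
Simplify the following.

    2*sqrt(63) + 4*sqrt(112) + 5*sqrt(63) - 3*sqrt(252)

19*sqrt(7)

2*sqrt(63) = 6*sqrt(7); 4*sqrt(112) = 16*sqrt(7); 5*sqrt(63) = 15*sqrt(7); 3*sqrt(252) = 18*sqrt(7)
Combine: (6 + 16 + 15 - 18)·sqrt(7) = 19*sqrt(7)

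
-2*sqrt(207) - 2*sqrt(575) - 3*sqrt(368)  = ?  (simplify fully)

-28*sqrt(23)

2*sqrt(207) = 6*sqrt(23); 2*sqrt(575) = 10*sqrt(23); 3*sqrt(368) = 12*sqrt(23)
Combine: (-6 - 10 - 12)·sqrt(23) = -28*sqrt(23)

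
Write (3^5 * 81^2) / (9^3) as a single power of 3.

3^7

3^5 = 3^5; 81^2 = 3^8; 9^3 = 3^6
Combine exponents: 3^7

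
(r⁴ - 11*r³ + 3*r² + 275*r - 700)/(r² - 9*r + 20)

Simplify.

r² - 2*r - 35

Factor: r⁴ - 11*r³ + 3*r² + 275*r - 700 = (r + 5)·(r - 7)·(r - 5)·(r - 4);  r² - 9*r + 20 = (r - 5)·(r - 4)
Cancel the common factors (r - 4), (r - 5).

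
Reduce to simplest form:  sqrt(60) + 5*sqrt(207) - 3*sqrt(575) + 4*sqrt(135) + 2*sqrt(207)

sqrt(60) = 2*sqrt(15); 5*sqrt(207) = 15*sqrt(23); 3*sqrt(575) = 15*sqrt(23); 4*sqrt(135) = 12*sqrt(15); 2*sqrt(207) = 6*sqrt(23)

6*sqrt(23) + 14*sqrt(15)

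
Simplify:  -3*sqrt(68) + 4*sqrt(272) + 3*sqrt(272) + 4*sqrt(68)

3*sqrt(68) = 6*sqrt(17); 4*sqrt(272) = 16*sqrt(17); 3*sqrt(272) = 12*sqrt(17); 4*sqrt(68) = 8*sqrt(17)
Combine: (-6 + 16 + 12 + 8)·sqrt(17) = 30*sqrt(17)

30*sqrt(17)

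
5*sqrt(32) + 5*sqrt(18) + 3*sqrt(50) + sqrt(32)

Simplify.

54*sqrt(2)

5*sqrt(32) = 20*sqrt(2); 5*sqrt(18) = 15*sqrt(2); 3*sqrt(50) = 15*sqrt(2); sqrt(32) = 4*sqrt(2)
Combine: (20 + 15 + 15 + 4)·sqrt(2) = 54*sqrt(2)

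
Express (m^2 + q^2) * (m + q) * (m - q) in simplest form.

m^4 - q^4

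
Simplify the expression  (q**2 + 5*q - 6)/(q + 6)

Factor: q**2 + 5*q - 6 = (q - 1)*(q + 6)
Cancel the common factor (q + 6).

q - 1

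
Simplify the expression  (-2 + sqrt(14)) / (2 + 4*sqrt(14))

Multiply numerator and denominator by -4*sqrt(14) + 2.
Denominator becomes -220; numerator becomes -60 + 10*sqrt(14).

(-sqrt(14) + 6)/22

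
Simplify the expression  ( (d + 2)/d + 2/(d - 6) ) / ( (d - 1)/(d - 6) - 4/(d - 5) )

(d³ - 7*d² - 2*d + 60)/(d³ - 10*d² + 29*d)

Numerator: (d + 2)/d + 2/(d - 6) = (d² - 2*d - 12)/(d² - 6*d)
Denominator: (d - 1)/(d - 6) - 4/(d - 5) = (d² - 10*d + 29)/(d² - 11*d + 30)
Divide: ((d² - 2*d - 12)/(d² - 6*d)) · ((d² - 11*d + 30)/(d² - 10*d + 29)) = (d³ - 7*d² - 2*d + 60)/(d³ - 10*d² + 29*d)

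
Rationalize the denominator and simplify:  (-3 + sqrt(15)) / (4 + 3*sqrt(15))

(-13*sqrt(15) + 57)/119

Multiply numerator and denominator by -3*sqrt(15) + 4.
Denominator becomes -119; numerator becomes -57 + 13*sqrt(15).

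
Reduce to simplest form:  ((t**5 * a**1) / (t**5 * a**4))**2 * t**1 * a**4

Inside the bracket: (a**-3)
Raise to the power 2: (a**-6)
Multiply by t**1 * a**4: add exponents.

t/a**2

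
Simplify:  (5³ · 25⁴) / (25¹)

5³ = 5^3; 25⁴ = 5^8; 25¹ = 5^2
Combine exponents: 5^9

5^9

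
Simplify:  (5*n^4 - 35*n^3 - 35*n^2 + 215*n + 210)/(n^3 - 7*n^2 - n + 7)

(5*n^2 - 5*n - 30)/(n - 1)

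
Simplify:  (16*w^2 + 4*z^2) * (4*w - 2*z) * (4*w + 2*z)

Pair the conjugate factors: ((4*w)+(2*z))((4*w)-(2*z)) = 16*w^2 - 4*z^2, then repeat with the next factor.

256*w^4 - 16*z^4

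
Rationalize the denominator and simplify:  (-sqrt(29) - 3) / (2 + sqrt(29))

Multiply numerator and denominator by -sqrt(29) + 2.
Denominator becomes -25; numerator becomes sqrt(29) + 23.

(-23 - sqrt(29))/25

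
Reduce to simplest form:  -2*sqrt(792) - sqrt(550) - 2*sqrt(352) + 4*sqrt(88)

-17*sqrt(22)

2*sqrt(792) = 12*sqrt(22); sqrt(550) = 5*sqrt(22); 2*sqrt(352) = 8*sqrt(22); 4*sqrt(88) = 8*sqrt(22)
Combine: (-12 - 5 - 8 + 8)·sqrt(22) = -17*sqrt(22)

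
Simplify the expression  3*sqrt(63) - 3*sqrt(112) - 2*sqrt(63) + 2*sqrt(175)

3*sqrt(63) = 9*sqrt(7); 3*sqrt(112) = 12*sqrt(7); 2*sqrt(63) = 6*sqrt(7); 2*sqrt(175) = 10*sqrt(7)
Combine: (9 - 12 - 6 + 10)·sqrt(7) = sqrt(7)

sqrt(7)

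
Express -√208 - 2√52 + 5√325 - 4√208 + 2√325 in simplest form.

√208 = 4*√13; 2√52 = 4*√13; 5√325 = 25*√13; 4√208 = 16*√13; 2√325 = 10*√13
Combine: (-4 - 4 + 25 - 16 + 10)·√13 = 11*√13

11*√13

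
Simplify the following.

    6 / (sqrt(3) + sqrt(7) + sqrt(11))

(-12*sqrt(231) - 6*sqrt(11) + 42*sqrt(7) + 90*sqrt(3))/83

Group as (sqrt(7) + sqrt(11)) + sqrt(3); multiply by (sqrt(7) + sqrt(11)) - sqrt(3), then rationalise the remaining surd.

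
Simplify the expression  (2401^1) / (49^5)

7^(-6)

2401^1 = 7^4; 49^5 = 7^10
Combine exponents: 7^(-6)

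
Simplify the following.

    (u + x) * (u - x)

u^2 - x^2

Telescope via difference of squares: (u+x)(u-x) = u^2 - x^2.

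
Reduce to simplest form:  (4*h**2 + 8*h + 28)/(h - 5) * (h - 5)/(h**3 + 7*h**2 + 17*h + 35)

4/(h + 5)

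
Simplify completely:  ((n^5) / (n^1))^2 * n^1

n^9

Inside the bracket: n^4
Raise to the power 2: n^8
Multiply by n^1: add exponents.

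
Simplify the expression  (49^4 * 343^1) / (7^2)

49^4 = 7^8; 343^1 = 7^3; 7^2 = 7^2
Combine exponents: 7^9

7^9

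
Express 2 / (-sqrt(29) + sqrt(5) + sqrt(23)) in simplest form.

(2*sqrt(29) + 22*sqrt(23) + 94*sqrt(5) + 4*sqrt(3335))/459

Group as (sqrt(5) + sqrt(23)) - sqrt(29); multiply by (sqrt(5) + sqrt(23)) + sqrt(29), then rationalise the remaining surd.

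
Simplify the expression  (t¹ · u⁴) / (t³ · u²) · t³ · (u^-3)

t/u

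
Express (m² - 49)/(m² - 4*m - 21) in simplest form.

(m + 7)/(m + 3)

Factor: m² - 49 = (m - 7)·(m + 7);  m² - 4*m - 21 = (m + 3)·(m - 7)
Cancel the common factor (m - 7).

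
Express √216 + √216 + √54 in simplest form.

15*√6

√216 = 6*√6; √216 = 6*√6; √54 = 3*√6
Combine: (6 + 6 + 3)·√6 = 15*√6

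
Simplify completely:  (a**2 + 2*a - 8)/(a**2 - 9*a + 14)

(a + 4)/(a - 7)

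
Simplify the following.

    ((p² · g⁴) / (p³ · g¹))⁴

Inside the bracket: (p^-1) · g³
Raise to the power 4: (p^-4) · g^12

g^12/p⁴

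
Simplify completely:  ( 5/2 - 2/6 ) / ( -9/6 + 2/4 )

-13/6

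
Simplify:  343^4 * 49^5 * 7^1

7^23

343^4 = 7^12; 49^5 = 7^10; 7^1 = 7^1
Combine exponents: 7^23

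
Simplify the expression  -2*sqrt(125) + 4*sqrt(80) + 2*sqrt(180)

18*sqrt(5)

2*sqrt(125) = 10*sqrt(5); 4*sqrt(80) = 16*sqrt(5); 2*sqrt(180) = 12*sqrt(5)
Combine: (-10 + 16 + 12)·sqrt(5) = 18*sqrt(5)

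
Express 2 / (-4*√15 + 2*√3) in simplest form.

Multiply numerator and denominator by 2*√3 + 4*√15.
Denominator becomes -228; numerator becomes 4*√3 + 8*√15.

(-2*√15 - √3)/57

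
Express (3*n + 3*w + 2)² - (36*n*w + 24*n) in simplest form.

Expanding gives 9*n² - 18*n*w - 12*n + 9*w² + 12*w + 4, a perfect square.

(-3*n + 3*w + 2)²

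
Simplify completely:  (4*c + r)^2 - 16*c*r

(4*c - r)^2

Expand the square and combine the 16*c*r term.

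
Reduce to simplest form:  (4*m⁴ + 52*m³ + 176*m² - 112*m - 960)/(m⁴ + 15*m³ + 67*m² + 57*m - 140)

Factor: 4*m⁴ + 52*m³ + 176*m² - 112*m - 960 = 4·(m + 4)·(m + 6)·(m + 5)·(m - 2);  m⁴ + 15*m³ + 67*m² + 57*m - 140 = (m + 4)·(m + 5)·(m - 1)·(m + 7)
Cancel the common factors (m + 5), (m + 4).

(4*m² + 16*m - 48)/(m² + 6*m - 7)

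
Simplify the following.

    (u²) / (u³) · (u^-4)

u^(-5)

Quotient: (u^-1)
Multiply by (u^-4): add exponents.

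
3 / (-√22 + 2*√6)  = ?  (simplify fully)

(3*√22 + 6*√6)/2

Multiply numerator and denominator by √22 + 2*√6.
Denominator becomes 2; numerator becomes 3*√22 + 6*√6.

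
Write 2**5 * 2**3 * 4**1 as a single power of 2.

2**10

2**5 = 2**5; 2**3 = 2**3; 4**1 = 2**2
Combine exponents: 2**10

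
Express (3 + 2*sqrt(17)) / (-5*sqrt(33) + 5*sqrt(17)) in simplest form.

Multiply numerator and denominator by 5*sqrt(17) + 5*sqrt(33).
Denominator becomes -400; numerator becomes 15*sqrt(17) + 15*sqrt(33) + 170 + 10*sqrt(561).

(-2*sqrt(561) - 34 - 3*sqrt(33) - 3*sqrt(17))/80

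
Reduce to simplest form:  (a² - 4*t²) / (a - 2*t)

a + 2*t

Factor a^2 - (2*t)^2 and cancel (a - 2*t).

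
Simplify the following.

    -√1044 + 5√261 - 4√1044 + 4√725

5*√29

√1044 = 6*√29; 5√261 = 15*√29; 4√1044 = 24*√29; 4√725 = 20*√29
Combine: (-6 + 15 - 24 + 20)·√29 = 5*√29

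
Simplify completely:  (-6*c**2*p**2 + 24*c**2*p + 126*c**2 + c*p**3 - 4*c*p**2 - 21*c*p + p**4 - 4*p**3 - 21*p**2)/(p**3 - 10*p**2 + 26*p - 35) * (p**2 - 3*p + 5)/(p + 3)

Factor: -6*c**2*p**2 + 24*c**2*p + 126*c**2 + c*p**3 - 4*c*p**2 - 21*c*p + p**4 - 4*p**3 - 21*p**2 = (-2*c + p)*(p - 7)*(p + 3)*(3*c + p);  p**3 - 10*p**2 + 26*p - 35 = (p**2 - 3*p + 5)*(p - 7)
Cancel the common factors (p**2 - 3*p + 5), (p - 7), (p + 3).

-6*c**2 + c*p + p**2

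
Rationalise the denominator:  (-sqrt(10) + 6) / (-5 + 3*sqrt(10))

sqrt(10)/5

Multiply numerator and denominator by -3*sqrt(10) - 5.
Denominator becomes -65; numerator becomes -13*sqrt(10).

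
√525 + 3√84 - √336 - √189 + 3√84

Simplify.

10*√21

√525 = 5*√21; 3√84 = 6*√21; √336 = 4*√21; √189 = 3*√21; 3√84 = 6*√21
Combine: (5 + 6 - 4 - 3 + 6)·√21 = 10*√21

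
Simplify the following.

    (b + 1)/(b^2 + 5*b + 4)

Factor: b^2 + 5*b + 4 = (b + 1)*(b + 4)
Cancel the common factor (b + 1).

1/(b + 4)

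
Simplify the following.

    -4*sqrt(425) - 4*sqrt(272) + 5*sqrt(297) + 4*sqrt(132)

-36*sqrt(17) + 23*sqrt(33)

4*sqrt(425) = 20*sqrt(17); 4*sqrt(272) = 16*sqrt(17); 5*sqrt(297) = 15*sqrt(33); 4*sqrt(132) = 8*sqrt(33)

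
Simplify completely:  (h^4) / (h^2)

h^2

Quotient: h^2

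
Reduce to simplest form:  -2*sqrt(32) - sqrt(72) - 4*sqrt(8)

-22*sqrt(2)

2*sqrt(32) = 8*sqrt(2); sqrt(72) = 6*sqrt(2); 4*sqrt(8) = 8*sqrt(2)
Combine: (-8 - 6 - 8)·sqrt(2) = -22*sqrt(2)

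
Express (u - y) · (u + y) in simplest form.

Pair the conjugate factors: (u+y)(u-y) = u² - y².

u² - y²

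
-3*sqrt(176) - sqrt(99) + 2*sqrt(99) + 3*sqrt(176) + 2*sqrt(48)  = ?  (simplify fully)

3*sqrt(176) = 12*sqrt(11); sqrt(99) = 3*sqrt(11); 2*sqrt(99) = 6*sqrt(11); 3*sqrt(176) = 12*sqrt(11); 2*sqrt(48) = 8*sqrt(3)

3*sqrt(11) + 8*sqrt(3)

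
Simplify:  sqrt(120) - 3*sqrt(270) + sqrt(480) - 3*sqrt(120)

-9*sqrt(30)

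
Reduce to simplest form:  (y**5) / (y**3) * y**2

y**4

Quotient: y**2
Multiply by y**2: add exponents.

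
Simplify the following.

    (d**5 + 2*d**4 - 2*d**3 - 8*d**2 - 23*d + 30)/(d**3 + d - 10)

Factor: d**5 + 2*d**4 - 2*d**3 - 8*d**2 - 23*d + 30 = (d - 2)*(d**2 + 2*d + 5)*(d + 3)*(d - 1);  d**3 + d - 10 = (d - 2)*(d**2 + 2*d + 5)
Cancel the common factors (d**2 + 2*d + 5), (d - 2).

d**2 + 2*d - 3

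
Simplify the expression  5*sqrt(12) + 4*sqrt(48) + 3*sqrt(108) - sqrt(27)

41*sqrt(3)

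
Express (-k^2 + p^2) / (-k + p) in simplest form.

k + p

-k^2 + p^2 factors as (-k + p)*(k + p).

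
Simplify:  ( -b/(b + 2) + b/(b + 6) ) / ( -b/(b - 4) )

(4*b - 16)/(b^2 + 8*b + 12)

Numerator: -b/(b + 2) + b/(b + 6) = -4*b/(b^2 + 8*b + 12)
Denominator: -b/(b - 4) = -b/(b - 4)
Divide: (-4*b/(b^2 + 8*b + 12)) · (-(b - 4)/b) = (4*b - 16)/(b^2 + 8*b + 12)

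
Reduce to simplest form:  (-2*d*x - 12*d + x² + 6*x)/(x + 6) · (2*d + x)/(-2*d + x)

Factor: -2*d*x - 12*d + x² + 6*x = (x + 6)·(-2*d + x)
Cancel the common factors (-2*d + x), (x + 6).

2*d + x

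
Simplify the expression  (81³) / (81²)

81³ = 3^12; 81² = 3^8
Combine exponents: 3^4

3^4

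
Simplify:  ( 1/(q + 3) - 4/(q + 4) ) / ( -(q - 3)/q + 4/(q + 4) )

(3*q**2 + 8*q)/(q**3 - 21*q - 36)

Numerator: 1/(q + 3) - 4/(q + 4) = (-3*q - 8)/(q**2 + 7*q + 12)
Denominator: -(q - 3)/q + 4/(q + 4) = (-q**2 + 3*q + 12)/(q**2 + 4*q)
Divide: ((-3*q - 8)/(q**2 + 7*q + 12)) · ((q**2 + 4*q)/(-q**2 + 3*q + 12)) = (3*q**2 + 8*q)/(q**3 - 21*q - 36)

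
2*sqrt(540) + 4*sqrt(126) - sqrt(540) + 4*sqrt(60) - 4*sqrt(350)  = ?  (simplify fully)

-8*sqrt(14) + 14*sqrt(15)

2*sqrt(540) = 12*sqrt(15); 4*sqrt(126) = 12*sqrt(14); sqrt(540) = 6*sqrt(15); 4*sqrt(60) = 8*sqrt(15); 4*sqrt(350) = 20*sqrt(14)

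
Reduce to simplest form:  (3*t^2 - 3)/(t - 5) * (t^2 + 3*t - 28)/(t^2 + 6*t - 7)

(3*t^2 - 9*t - 12)/(t - 5)

Factor: 3*t^2 - 3 = 3*(t + 1)*(t - 1);  t^2 + 3*t - 28 = (t - 4)*(t + 7);  t^2 + 6*t - 7 = (t + 7)*(t - 1)
Cancel the common factors (t - 1), (t + 7).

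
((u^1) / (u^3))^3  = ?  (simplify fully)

u^(-6)

Inside the bracket: (u^-2)
Raise to the power 3: (u^-6)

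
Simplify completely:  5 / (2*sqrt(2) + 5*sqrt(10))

(-10*sqrt(2) + 25*sqrt(10))/242

Multiply numerator and denominator by -5*sqrt(10) + 2*sqrt(2).
Denominator becomes -242; numerator becomes -25*sqrt(10) + 10*sqrt(2).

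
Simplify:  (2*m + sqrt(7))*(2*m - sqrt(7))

Product of conjugates: (P+Q)(P-Q) = P**2 - Q**2.

4*m**2 - 7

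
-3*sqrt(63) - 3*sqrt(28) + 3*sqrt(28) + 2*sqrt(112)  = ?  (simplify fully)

-sqrt(7)

3*sqrt(63) = 9*sqrt(7); 3*sqrt(28) = 6*sqrt(7); 3*sqrt(28) = 6*sqrt(7); 2*sqrt(112) = 8*sqrt(7)
Combine: (-9 - 6 + 6 + 8)·sqrt(7) = -sqrt(7)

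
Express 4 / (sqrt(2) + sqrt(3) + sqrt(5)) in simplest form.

(-sqrt(30) + 2*sqrt(3) + 3*sqrt(2))/3

Group as (sqrt(3) + sqrt(5)) + sqrt(2); multiply by (sqrt(3) + sqrt(5)) - sqrt(2), then rationalise the remaining surd.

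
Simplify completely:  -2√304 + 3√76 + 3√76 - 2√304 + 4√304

12*√19

2√304 = 8*√19; 3√76 = 6*√19; 3√76 = 6*√19; 2√304 = 8*√19; 4√304 = 16*√19
Combine: (-8 + 6 + 6 - 8 + 16)·√19 = 12*√19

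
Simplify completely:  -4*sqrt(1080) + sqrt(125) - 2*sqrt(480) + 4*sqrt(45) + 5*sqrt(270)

4*sqrt(1080) = 24*sqrt(30); sqrt(125) = 5*sqrt(5); 2*sqrt(480) = 8*sqrt(30); 4*sqrt(45) = 12*sqrt(5); 5*sqrt(270) = 15*sqrt(30)

-17*sqrt(30) + 17*sqrt(5)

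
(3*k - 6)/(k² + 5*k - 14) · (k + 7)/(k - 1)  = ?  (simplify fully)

Factor: 3*k - 6 = 3·(k - 2);  k² + 5*k - 14 = (k - 2)·(k + 7)
Cancel the common factors (k + 7), (k - 2).

3/(k - 1)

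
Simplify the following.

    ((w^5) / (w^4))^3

w^3

Inside the bracket: w^1
Raise to the power 3: w^3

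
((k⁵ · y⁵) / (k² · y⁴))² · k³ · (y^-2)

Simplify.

Inside the bracket: k³ · y¹
Raise to the power 2: k⁶ · y²
Multiply by k³ · (y^-2): add exponents.

k⁹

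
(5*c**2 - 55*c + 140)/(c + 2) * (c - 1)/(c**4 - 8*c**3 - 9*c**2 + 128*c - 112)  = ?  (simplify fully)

Factor: 5*c**2 - 55*c + 140 = 5*(c - 7)*(c - 4);  c**4 - 8*c**3 - 9*c**2 + 128*c - 112 = (c - 4)*(c + 4)*(c - 1)*(c - 7)
Cancel the common factors (c - 1), (c - 7), (c - 4).

5/(c**2 + 6*c + 8)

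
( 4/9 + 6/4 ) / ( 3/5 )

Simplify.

Numerator: 4/9 + 6/4 = 35/18
Denominator: 3/5 = 3/5
Divide: (35/18) · (5/3) = 175/54

175/54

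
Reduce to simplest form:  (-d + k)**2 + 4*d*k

Expanding gives d**2 + 2*d*k + k**2, a perfect square.

(d + k)**2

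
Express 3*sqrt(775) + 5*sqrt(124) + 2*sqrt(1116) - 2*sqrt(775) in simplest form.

3*sqrt(775) = 15*sqrt(31); 5*sqrt(124) = 10*sqrt(31); 2*sqrt(1116) = 12*sqrt(31); 2*sqrt(775) = 10*sqrt(31)
Combine: (15 + 10 + 12 - 10)·sqrt(31) = 27*sqrt(31)

27*sqrt(31)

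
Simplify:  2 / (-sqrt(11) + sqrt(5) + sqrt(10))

Group as (sqrt(5) + sqrt(10)) - sqrt(11); multiply by (sqrt(5) + sqrt(10)) + sqrt(11), then rationalise the remaining surd.

(-2*sqrt(11) + 3*sqrt(10) + 8*sqrt(5) + 5*sqrt(22))/46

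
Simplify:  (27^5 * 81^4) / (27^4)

27^5 = 3^15; 81^4 = 3^16; 27^4 = 3^12
Combine exponents: 3^19

3^19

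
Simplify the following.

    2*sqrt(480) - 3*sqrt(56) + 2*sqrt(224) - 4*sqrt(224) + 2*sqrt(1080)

2*sqrt(480) = 8*sqrt(30); 3*sqrt(56) = 6*sqrt(14); 2*sqrt(224) = 8*sqrt(14); 4*sqrt(224) = 16*sqrt(14); 2*sqrt(1080) = 12*sqrt(30)

-14*sqrt(14) + 20*sqrt(30)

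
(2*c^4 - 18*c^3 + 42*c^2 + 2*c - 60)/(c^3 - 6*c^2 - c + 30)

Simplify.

(2*c^2 - 2*c - 4)/(c + 2)

Factor: 2*c^4 - 18*c^3 + 42*c^2 + 2*c - 60 = 2*(c - 2)*(c - 5)*(c + 1)*(c - 3);  c^3 - 6*c^2 - c + 30 = (c - 5)*(c - 3)*(c + 2)
Cancel the common factors (c - 3), (c - 5).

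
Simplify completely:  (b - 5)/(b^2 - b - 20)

Factor: b^2 - b - 20 = (b - 5)*(b + 4)
Cancel the common factor (b - 5).

1/(b + 4)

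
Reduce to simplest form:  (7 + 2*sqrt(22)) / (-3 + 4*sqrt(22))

Multiply numerator and denominator by -4*sqrt(22) - 3.
Denominator becomes -343; numerator becomes -197 - 34*sqrt(22).

(34*sqrt(22) + 197)/343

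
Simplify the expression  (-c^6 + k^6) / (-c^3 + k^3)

-c^6 + k^6 factors as -(c - k)*(c + k)*(c^2 - c*k + k^2)*(c^2 + c*k + k^2).

c^3 + k^3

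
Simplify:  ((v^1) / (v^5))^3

Inside the bracket: (v^-4)
Raise to the power 3: (v^-12)

v^(-12)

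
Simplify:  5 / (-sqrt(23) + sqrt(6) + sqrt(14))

Group as (sqrt(6) + sqrt(14)) - sqrt(23); multiply by (sqrt(6) + sqrt(14)) + sqrt(23), then rationalise the remaining surd.

(15*sqrt(23) + 75*sqrt(14) + 155*sqrt(6) + 20*sqrt(483))/327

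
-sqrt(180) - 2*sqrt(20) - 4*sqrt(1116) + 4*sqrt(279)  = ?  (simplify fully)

sqrt(180) = 6*sqrt(5); 2*sqrt(20) = 4*sqrt(5); 4*sqrt(1116) = 24*sqrt(31); 4*sqrt(279) = 12*sqrt(31)

-12*sqrt(31) - 10*sqrt(5)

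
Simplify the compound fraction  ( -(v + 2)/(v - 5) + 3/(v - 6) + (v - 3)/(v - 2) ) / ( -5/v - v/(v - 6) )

(5*v³ - 46*v² + 84*v)/(v⁴ - 2*v³ - 55*v² + 260*v - 300)

Numerator: -(v + 2)/(v - 5) + 3/(v - 6) + (v - 3)/(v - 2) = (-5*v² + 46*v - 84)/(v³ - 13*v² + 52*v - 60)
Denominator: -5/v - v/(v - 6) = (-v² - 5*v + 30)/(v² - 6*v)
Divide: ((-5*v² + 46*v - 84)/(v³ - 13*v² + 52*v - 60)) · ((v² - 6*v)/(-v² - 5*v + 30)) = (5*v³ - 46*v² + 84*v)/(v⁴ - 2*v³ - 55*v² + 260*v - 300)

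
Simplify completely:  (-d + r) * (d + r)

Telescope via difference of squares: (r+d)(r-d) = -d^2 + r^2.

-d^2 + r^2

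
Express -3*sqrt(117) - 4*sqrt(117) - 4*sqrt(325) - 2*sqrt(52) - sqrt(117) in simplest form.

-48*sqrt(13)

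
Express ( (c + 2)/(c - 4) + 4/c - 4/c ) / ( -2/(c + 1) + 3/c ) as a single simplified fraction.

Numerator: (c + 2)/(c - 4) + 4/c - 4/c = (c + 2)/(c - 4)
Denominator: -2/(c + 1) + 3/c = (c + 3)/(c² + c)
Divide: ((c + 2)/(c - 4)) · ((c² + c)/(c + 3)) = (c³ + 3*c² + 2*c)/(c² - c - 12)

(c³ + 3*c² + 2*c)/(c² - c - 12)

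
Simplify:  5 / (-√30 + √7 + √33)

(-25*√30 + 10*√33 + 140*√7 + 15*√770)/412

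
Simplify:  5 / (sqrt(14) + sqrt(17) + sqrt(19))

Group as (sqrt(14) + sqrt(19)) + sqrt(17); multiply by (sqrt(14) + sqrt(19)) - sqrt(17), then rationalise the remaining surd.

(-5*sqrt(4522) + 30*sqrt(19) + 40*sqrt(17) + 55*sqrt(14))/404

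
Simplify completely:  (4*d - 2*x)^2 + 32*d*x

4*(2*d + x)^2

After expansion: 16*d^2 + 16*d*x + 4*x^2 — a perfect-square trinomial.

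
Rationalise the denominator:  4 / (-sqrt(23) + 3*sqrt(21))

Multiply numerator and denominator by sqrt(23) + 3*sqrt(21).
Denominator becomes 166; numerator becomes 4*sqrt(23) + 12*sqrt(21).

(2*sqrt(23) + 6*sqrt(21))/83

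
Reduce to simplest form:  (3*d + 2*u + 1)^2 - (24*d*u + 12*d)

(-3*d + 2*u + 1)^2

Expand the square and combine the (24*d*u + 12*d) term.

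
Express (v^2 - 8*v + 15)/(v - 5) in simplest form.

Factor: v^2 - 8*v + 15 = (v - 5)*(v - 3)
Cancel the common factor (v - 5).

v - 3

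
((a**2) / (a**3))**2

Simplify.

Inside the bracket: (a**-1)
Raise to the power 2: (a**-2)

a**(-2)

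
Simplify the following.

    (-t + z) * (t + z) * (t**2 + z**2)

-t**4 + z**4

(z+t)(z-t) = -t**2 + z**2; continue pairing.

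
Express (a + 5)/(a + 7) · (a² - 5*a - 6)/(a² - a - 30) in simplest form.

(a + 1)/(a + 7)

Factor: a² - 5*a - 6 = (a - 6)·(a + 1);  a² - a - 30 = (a - 6)·(a + 5)
Cancel the common factors (a - 6), (a + 5).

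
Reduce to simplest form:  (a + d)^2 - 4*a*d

(a - d)^2

After expansion: a^2 - 2*a*d + d^2 — a perfect-square trinomial.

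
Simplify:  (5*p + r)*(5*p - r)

Difference of squares with P = 5*p, Q = r.

25*p^2 - r^2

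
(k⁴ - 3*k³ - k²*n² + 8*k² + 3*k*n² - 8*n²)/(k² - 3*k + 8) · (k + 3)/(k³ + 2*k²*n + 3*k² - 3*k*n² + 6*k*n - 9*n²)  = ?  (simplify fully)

(k + n)/(k + 3*n)

Factor: k⁴ - 3*k³ - k²*n² + 8*k² + 3*k*n² - 8*n² = (k - n)·(k + n)·(k² - 3*k + 8);  k³ + 2*k²*n + 3*k² - 3*k*n² + 6*k*n - 9*n² = (k + 3*n)·(k + 3)·(k - n)
Cancel the common factors (k² - 3*k + 8), (k + 3), (k - n).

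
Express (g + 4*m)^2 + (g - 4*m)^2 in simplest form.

2*g^2 + 32*m^2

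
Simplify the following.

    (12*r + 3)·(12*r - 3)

144*r² - 9

Difference of squares with P = 12*r, Q = 3.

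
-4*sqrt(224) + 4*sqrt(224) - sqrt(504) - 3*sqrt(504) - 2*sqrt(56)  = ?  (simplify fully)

4*sqrt(224) = 16*sqrt(14); 4*sqrt(224) = 16*sqrt(14); sqrt(504) = 6*sqrt(14); 3*sqrt(504) = 18*sqrt(14); 2*sqrt(56) = 4*sqrt(14)
Combine: (-16 + 16 - 6 - 18 - 4)·sqrt(14) = -28*sqrt(14)

-28*sqrt(14)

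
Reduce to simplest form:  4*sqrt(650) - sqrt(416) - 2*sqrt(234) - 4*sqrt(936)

-14*sqrt(26)

4*sqrt(650) = 20*sqrt(26); sqrt(416) = 4*sqrt(26); 2*sqrt(234) = 6*sqrt(26); 4*sqrt(936) = 24*sqrt(26)
Combine: (20 - 4 - 6 - 24)·sqrt(26) = -14*sqrt(26)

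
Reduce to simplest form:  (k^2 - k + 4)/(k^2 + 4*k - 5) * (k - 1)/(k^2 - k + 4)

1/(k + 5)

Factor: k^2 + 4*k - 5 = (k + 5)*(k - 1)
Cancel the common factors (k^2 - k + 4), (k - 1).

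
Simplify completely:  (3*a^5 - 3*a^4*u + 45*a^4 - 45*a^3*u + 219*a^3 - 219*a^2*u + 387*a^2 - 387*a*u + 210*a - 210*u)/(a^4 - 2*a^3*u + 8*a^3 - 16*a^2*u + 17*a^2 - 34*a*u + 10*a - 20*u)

(-3*a^2 + 3*a*u - 21*a + 21*u)/(-a + 2*u)

Factor: 3*a^5 - 3*a^4*u + 45*a^4 - 45*a^3*u + 219*a^3 - 219*a^2*u + 387*a^2 - 387*a*u + 210*a - 210*u = 3*(a + 5)*(a + 7)*(a + 2)*(a + 1)*(a - u);  a^4 - 2*a^3*u + 8*a^3 - 16*a^2*u + 17*a^2 - 34*a*u + 10*a - 20*u = (a - 2*u)*(a + 1)*(a + 5)*(a + 2)
Cancel the common factors (a + 2), (a + 1), (a + 5).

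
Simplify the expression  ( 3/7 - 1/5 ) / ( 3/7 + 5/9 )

Numerator: 3/7 - 1/5 = 8/35
Denominator: 3/7 + 5/9 = 62/63
Divide: (8/35) · (63/62) = 36/155

36/155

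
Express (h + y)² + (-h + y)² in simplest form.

2*h² + 2*y²

Write as f(y,h) + f(y,-h) and expand.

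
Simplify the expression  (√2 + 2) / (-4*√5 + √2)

(-4*√5 - 2*√10 - √2 - 1)/39

Multiply numerator and denominator by √2 + 4*√5.
Denominator becomes -78; numerator becomes 2 + 2*√2 + 4*√10 + 8*√5.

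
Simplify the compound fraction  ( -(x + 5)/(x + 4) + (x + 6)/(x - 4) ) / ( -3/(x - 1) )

Numerator: -(x + 5)/(x + 4) + (x + 6)/(x - 4) = (9*x + 44)/(x^2 - 16)
Denominator: -3/(x - 1) = -3/(x - 1)
Divide: ((9*x + 44)/(x^2 - 16)) · (-x/3 + 1/3) = (-9*x^2 - 35*x + 44)/(3*x^2 - 48)

(-9*x^2 - 35*x + 44)/(3*x^2 - 48)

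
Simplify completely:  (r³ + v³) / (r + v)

r^3 + v^3 = (r + v)(r² - r*v + v²).

r² - r*v + v²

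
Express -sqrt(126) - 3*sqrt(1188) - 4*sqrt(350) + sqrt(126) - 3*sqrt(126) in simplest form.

-29*sqrt(14) - 18*sqrt(33)

sqrt(126) = 3*sqrt(14); 3*sqrt(1188) = 18*sqrt(33); 4*sqrt(350) = 20*sqrt(14); sqrt(126) = 3*sqrt(14); 3*sqrt(126) = 9*sqrt(14)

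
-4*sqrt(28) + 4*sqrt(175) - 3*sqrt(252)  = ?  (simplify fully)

4*sqrt(28) = 8*sqrt(7); 4*sqrt(175) = 20*sqrt(7); 3*sqrt(252) = 18*sqrt(7)
Combine: (-8 + 20 - 18)·sqrt(7) = -6*sqrt(7)

-6*sqrt(7)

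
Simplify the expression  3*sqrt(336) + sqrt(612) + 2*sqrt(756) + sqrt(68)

3*sqrt(336) = 12*sqrt(21); sqrt(612) = 6*sqrt(17); 2*sqrt(756) = 12*sqrt(21); sqrt(68) = 2*sqrt(17)

8*sqrt(17) + 24*sqrt(21)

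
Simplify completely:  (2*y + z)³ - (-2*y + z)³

Binomially expand both and collect terms in z, (2*y).

16*y³ + 12*y*z²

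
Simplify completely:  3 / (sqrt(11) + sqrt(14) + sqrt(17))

Group as (sqrt(11) + sqrt(14)) + sqrt(17); multiply by (sqrt(11) + sqrt(14)) - sqrt(17), then rationalise the remaining surd.

(-sqrt(2618) + 4*sqrt(17) + 7*sqrt(14) + 10*sqrt(11))/92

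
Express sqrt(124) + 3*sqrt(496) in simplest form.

sqrt(124) = 2*sqrt(31); 3*sqrt(496) = 12*sqrt(31)
Combine: (2 + 12)·sqrt(31) = 14*sqrt(31)

14*sqrt(31)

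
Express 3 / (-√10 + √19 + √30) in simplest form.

(-39*√10 - √30 + 21*√19 + 20*√57)/253

Group as (√19 + √30) - √10; multiply by (√19 + √30) + √10, then rationalise the remaining surd.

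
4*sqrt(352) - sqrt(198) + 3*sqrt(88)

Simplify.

19*sqrt(22)

4*sqrt(352) = 16*sqrt(22); sqrt(198) = 3*sqrt(22); 3*sqrt(88) = 6*sqrt(22)
Combine: (16 - 3 + 6)·sqrt(22) = 19*sqrt(22)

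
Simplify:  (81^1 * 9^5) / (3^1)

81^1 = 3^4; 9^5 = 3^10; 3^1 = 3^1
Combine exponents: 3^13

3^13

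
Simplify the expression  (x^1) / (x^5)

x^(-4)

Quotient: (x^-4)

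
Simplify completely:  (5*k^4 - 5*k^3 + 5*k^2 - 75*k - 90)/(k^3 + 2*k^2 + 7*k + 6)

Factor: 5*k^4 - 5*k^3 + 5*k^2 - 75*k - 90 = 5*(k - 3)*(k + 1)*(k^2 + k + 6);  k^3 + 2*k^2 + 7*k + 6 = (k + 1)*(k^2 + k + 6)
Cancel the common factors (k^2 + k + 6), (k + 1).

5*k - 15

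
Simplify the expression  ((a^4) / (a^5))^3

a^(-3)

Inside the bracket: (a^-1)
Raise to the power 3: (a^-3)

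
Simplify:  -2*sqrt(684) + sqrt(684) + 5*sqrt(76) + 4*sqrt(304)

2*sqrt(684) = 12*sqrt(19); sqrt(684) = 6*sqrt(19); 5*sqrt(76) = 10*sqrt(19); 4*sqrt(304) = 16*sqrt(19)
Combine: (-12 + 6 + 10 + 16)·sqrt(19) = 20*sqrt(19)

20*sqrt(19)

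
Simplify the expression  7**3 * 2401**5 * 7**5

7**28

7**3 = 7**3; 2401**5 = 7**20; 7**5 = 7**5
Combine exponents: 7**28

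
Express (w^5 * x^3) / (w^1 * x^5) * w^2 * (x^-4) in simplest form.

Quotient: w^4 * (x^-2)
Multiply by w^2 * (x^-4): add exponents.

w^6/x^6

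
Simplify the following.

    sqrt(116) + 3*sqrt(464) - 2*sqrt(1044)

sqrt(116) = 2*sqrt(29); 3*sqrt(464) = 12*sqrt(29); 2*sqrt(1044) = 12*sqrt(29)
Combine: (2 + 12 - 12)·sqrt(29) = 2*sqrt(29)

2*sqrt(29)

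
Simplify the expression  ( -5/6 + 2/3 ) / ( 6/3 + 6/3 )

-1/24

Numerator: -5/6 + 2/3 = -1/6
Denominator: 6/3 + 6/3 = 4
Divide: (-1/6) · (1/4) = -1/24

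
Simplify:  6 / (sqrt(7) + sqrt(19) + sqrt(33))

Group as (sqrt(7) + sqrt(33)) + sqrt(19); multiply by (sqrt(7) + sqrt(33)) - sqrt(19), then rationalise the remaining surd.

(-4*sqrt(4389) - 14*sqrt(33) + 42*sqrt(19) + 90*sqrt(7))/161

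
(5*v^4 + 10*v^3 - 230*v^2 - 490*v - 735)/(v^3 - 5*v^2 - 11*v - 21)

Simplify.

5*v + 35

Factor: 5*v^4 + 10*v^3 - 230*v^2 - 490*v - 735 = 5*(v + 7)*(v^2 + 2*v + 3)*(v - 7);  v^3 - 5*v^2 - 11*v - 21 = (v - 7)*(v^2 + 2*v + 3)
Cancel the common factors (v^2 + 2*v + 3), (v - 7).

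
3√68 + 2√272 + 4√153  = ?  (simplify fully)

3√68 = 6*√17; 2√272 = 8*√17; 4√153 = 12*√17
Combine: (6 + 8 + 12)·√17 = 26*√17

26*√17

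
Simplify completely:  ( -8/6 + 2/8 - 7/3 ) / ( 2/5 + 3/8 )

Numerator: -8/6 + 2/8 - 7/3 = -41/12
Denominator: 2/5 + 3/8 = 31/40
Divide: (-41/12) · (40/31) = -410/93

-410/93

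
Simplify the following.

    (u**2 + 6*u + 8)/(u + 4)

u + 2

Factor: u**2 + 6*u + 8 = (u + 2)*(u + 4)
Cancel the common factor (u + 4).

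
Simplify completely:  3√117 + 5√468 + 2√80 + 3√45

3√117 = 9*√13; 5√468 = 30*√13; 2√80 = 8*√5; 3√45 = 9*√5

17*√5 + 39*√13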